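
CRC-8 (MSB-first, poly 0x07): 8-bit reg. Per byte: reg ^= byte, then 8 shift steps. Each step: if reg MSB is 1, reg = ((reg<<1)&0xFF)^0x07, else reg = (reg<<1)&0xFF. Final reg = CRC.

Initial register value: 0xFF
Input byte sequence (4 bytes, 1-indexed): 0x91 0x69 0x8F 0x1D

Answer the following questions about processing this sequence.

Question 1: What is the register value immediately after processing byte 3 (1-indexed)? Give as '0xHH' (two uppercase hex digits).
Answer: 0x05

Derivation:
After byte 1 (0x91): reg=0x0D
After byte 2 (0x69): reg=0x3B
After byte 3 (0x8F): reg=0x05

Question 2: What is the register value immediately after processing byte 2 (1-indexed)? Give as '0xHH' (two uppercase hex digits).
After byte 1 (0x91): reg=0x0D
After byte 2 (0x69): reg=0x3B

Answer: 0x3B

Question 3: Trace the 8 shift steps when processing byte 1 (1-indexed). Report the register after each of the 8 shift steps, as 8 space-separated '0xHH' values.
Register before byte 1: 0xFF
After XOR with byte 0x91: 0x6E

Answer: 0xDC 0xBF 0x79 0xF2 0xE3 0xC1 0x85 0x0D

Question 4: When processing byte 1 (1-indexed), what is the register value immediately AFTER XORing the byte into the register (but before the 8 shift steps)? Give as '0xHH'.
Answer: 0x6E

Derivation:
Register before byte 1: 0xFF
Byte 1: 0x91
0xFF XOR 0x91 = 0x6E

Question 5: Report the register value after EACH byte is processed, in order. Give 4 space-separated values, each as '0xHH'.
0x0D 0x3B 0x05 0x48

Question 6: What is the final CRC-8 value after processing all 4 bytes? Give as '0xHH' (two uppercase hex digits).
After byte 1 (0x91): reg=0x0D
After byte 2 (0x69): reg=0x3B
After byte 3 (0x8F): reg=0x05
After byte 4 (0x1D): reg=0x48

Answer: 0x48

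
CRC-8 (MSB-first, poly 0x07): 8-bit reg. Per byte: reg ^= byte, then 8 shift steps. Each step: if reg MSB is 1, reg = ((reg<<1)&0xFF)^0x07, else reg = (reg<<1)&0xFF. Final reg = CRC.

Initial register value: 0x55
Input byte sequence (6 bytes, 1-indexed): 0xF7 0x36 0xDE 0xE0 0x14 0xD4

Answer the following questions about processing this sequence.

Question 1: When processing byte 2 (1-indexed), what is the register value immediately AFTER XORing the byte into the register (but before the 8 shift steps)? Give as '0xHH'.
Register before byte 2: 0x67
Byte 2: 0x36
0x67 XOR 0x36 = 0x51

Answer: 0x51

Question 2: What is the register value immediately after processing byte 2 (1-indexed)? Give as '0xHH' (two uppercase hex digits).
After byte 1 (0xF7): reg=0x67
After byte 2 (0x36): reg=0xB0

Answer: 0xB0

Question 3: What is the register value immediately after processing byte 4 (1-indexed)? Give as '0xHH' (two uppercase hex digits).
After byte 1 (0xF7): reg=0x67
After byte 2 (0x36): reg=0xB0
After byte 3 (0xDE): reg=0x0D
After byte 4 (0xE0): reg=0x8D

Answer: 0x8D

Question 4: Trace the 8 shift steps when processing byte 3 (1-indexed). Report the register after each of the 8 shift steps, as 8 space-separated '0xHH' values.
Answer: 0xDC 0xBF 0x79 0xF2 0xE3 0xC1 0x85 0x0D

Derivation:
After byte 1 (0xF7): reg=0x67
After byte 2 (0x36): reg=0xB0
Register before byte 3: 0xB0
After XOR with byte 0xDE: 0x6E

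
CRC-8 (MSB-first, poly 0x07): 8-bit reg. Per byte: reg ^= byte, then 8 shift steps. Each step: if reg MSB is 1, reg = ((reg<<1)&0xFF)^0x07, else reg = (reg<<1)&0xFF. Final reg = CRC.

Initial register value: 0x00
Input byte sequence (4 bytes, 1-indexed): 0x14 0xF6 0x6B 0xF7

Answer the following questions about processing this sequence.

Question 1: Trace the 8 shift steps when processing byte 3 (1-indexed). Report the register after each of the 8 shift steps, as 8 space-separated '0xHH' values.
After byte 1 (0x14): reg=0x6C
After byte 2 (0xF6): reg=0xCF
Register before byte 3: 0xCF
After XOR with byte 0x6B: 0xA4

Answer: 0x4F 0x9E 0x3B 0x76 0xEC 0xDF 0xB9 0x75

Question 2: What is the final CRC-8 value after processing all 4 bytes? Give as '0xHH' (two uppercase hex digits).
Answer: 0x87

Derivation:
After byte 1 (0x14): reg=0x6C
After byte 2 (0xF6): reg=0xCF
After byte 3 (0x6B): reg=0x75
After byte 4 (0xF7): reg=0x87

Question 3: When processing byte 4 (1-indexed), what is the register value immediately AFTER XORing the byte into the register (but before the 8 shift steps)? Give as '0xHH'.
Register before byte 4: 0x75
Byte 4: 0xF7
0x75 XOR 0xF7 = 0x82

Answer: 0x82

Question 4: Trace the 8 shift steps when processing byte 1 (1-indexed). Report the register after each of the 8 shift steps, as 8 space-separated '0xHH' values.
Register before byte 1: 0x00
After XOR with byte 0x14: 0x14

Answer: 0x28 0x50 0xA0 0x47 0x8E 0x1B 0x36 0x6C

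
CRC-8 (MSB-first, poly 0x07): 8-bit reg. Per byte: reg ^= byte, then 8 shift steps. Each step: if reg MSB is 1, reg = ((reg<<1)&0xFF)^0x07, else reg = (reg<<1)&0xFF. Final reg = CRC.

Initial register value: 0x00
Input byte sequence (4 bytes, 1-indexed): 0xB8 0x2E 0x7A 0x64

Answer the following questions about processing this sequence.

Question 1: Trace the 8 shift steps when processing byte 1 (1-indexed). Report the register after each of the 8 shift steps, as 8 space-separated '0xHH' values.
Register before byte 1: 0x00
After XOR with byte 0xB8: 0xB8

Answer: 0x77 0xEE 0xDB 0xB1 0x65 0xCA 0x93 0x21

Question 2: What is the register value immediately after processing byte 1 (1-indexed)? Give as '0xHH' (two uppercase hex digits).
After byte 1 (0xB8): reg=0x21

Answer: 0x21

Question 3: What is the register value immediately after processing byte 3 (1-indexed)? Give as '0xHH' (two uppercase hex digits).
After byte 1 (0xB8): reg=0x21
After byte 2 (0x2E): reg=0x2D
After byte 3 (0x7A): reg=0xA2

Answer: 0xA2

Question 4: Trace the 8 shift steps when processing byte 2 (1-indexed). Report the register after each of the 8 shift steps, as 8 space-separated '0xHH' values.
Answer: 0x1E 0x3C 0x78 0xF0 0xE7 0xC9 0x95 0x2D

Derivation:
After byte 1 (0xB8): reg=0x21
Register before byte 2: 0x21
After XOR with byte 0x2E: 0x0F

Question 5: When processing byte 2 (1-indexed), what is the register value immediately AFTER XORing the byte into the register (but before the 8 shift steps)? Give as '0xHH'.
Register before byte 2: 0x21
Byte 2: 0x2E
0x21 XOR 0x2E = 0x0F

Answer: 0x0F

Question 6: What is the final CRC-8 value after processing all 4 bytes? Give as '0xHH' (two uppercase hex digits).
Answer: 0x5C

Derivation:
After byte 1 (0xB8): reg=0x21
After byte 2 (0x2E): reg=0x2D
After byte 3 (0x7A): reg=0xA2
After byte 4 (0x64): reg=0x5C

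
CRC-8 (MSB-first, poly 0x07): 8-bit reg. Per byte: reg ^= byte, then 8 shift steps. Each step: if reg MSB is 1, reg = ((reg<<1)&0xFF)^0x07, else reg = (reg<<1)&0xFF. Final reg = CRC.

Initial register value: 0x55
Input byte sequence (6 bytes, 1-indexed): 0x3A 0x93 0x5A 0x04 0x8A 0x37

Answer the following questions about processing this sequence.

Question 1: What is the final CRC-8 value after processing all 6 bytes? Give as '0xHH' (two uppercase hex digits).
After byte 1 (0x3A): reg=0x0A
After byte 2 (0x93): reg=0xC6
After byte 3 (0x5A): reg=0xDD
After byte 4 (0x04): reg=0x01
After byte 5 (0x8A): reg=0xB8
After byte 6 (0x37): reg=0xA4

Answer: 0xA4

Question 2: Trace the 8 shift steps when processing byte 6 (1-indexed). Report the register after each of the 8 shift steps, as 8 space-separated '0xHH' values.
After byte 1 (0x3A): reg=0x0A
After byte 2 (0x93): reg=0xC6
After byte 3 (0x5A): reg=0xDD
After byte 4 (0x04): reg=0x01
After byte 5 (0x8A): reg=0xB8
Register before byte 6: 0xB8
After XOR with byte 0x37: 0x8F

Answer: 0x19 0x32 0x64 0xC8 0x97 0x29 0x52 0xA4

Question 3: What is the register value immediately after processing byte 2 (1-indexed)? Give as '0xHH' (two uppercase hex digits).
Answer: 0xC6

Derivation:
After byte 1 (0x3A): reg=0x0A
After byte 2 (0x93): reg=0xC6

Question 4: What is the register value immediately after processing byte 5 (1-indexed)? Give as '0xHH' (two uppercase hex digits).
Answer: 0xB8

Derivation:
After byte 1 (0x3A): reg=0x0A
After byte 2 (0x93): reg=0xC6
After byte 3 (0x5A): reg=0xDD
After byte 4 (0x04): reg=0x01
After byte 5 (0x8A): reg=0xB8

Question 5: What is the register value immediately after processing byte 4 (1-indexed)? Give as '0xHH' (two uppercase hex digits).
Answer: 0x01

Derivation:
After byte 1 (0x3A): reg=0x0A
After byte 2 (0x93): reg=0xC6
After byte 3 (0x5A): reg=0xDD
After byte 4 (0x04): reg=0x01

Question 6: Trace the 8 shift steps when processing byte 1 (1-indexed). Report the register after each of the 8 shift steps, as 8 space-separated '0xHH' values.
Answer: 0xDE 0xBB 0x71 0xE2 0xC3 0x81 0x05 0x0A

Derivation:
Register before byte 1: 0x55
After XOR with byte 0x3A: 0x6F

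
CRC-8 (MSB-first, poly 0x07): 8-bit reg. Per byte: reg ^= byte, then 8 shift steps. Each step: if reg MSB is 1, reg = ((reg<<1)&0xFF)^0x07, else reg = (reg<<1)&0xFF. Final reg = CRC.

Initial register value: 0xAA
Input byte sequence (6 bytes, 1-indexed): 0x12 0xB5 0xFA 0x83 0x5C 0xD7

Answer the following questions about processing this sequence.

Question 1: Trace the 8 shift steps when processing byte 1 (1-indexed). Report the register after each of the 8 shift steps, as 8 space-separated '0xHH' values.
Register before byte 1: 0xAA
After XOR with byte 0x12: 0xB8

Answer: 0x77 0xEE 0xDB 0xB1 0x65 0xCA 0x93 0x21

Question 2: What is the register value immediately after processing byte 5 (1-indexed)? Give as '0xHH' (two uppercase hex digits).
Answer: 0xFF

Derivation:
After byte 1 (0x12): reg=0x21
After byte 2 (0xB5): reg=0xE5
After byte 3 (0xFA): reg=0x5D
After byte 4 (0x83): reg=0x14
After byte 5 (0x5C): reg=0xFF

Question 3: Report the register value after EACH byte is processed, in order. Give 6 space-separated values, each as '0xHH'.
0x21 0xE5 0x5D 0x14 0xFF 0xD8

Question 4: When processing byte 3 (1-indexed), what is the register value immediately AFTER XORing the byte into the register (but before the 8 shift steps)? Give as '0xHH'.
Answer: 0x1F

Derivation:
Register before byte 3: 0xE5
Byte 3: 0xFA
0xE5 XOR 0xFA = 0x1F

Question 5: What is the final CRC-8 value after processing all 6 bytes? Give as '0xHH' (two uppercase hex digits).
After byte 1 (0x12): reg=0x21
After byte 2 (0xB5): reg=0xE5
After byte 3 (0xFA): reg=0x5D
After byte 4 (0x83): reg=0x14
After byte 5 (0x5C): reg=0xFF
After byte 6 (0xD7): reg=0xD8

Answer: 0xD8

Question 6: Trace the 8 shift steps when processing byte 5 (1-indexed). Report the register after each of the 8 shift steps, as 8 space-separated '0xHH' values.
Answer: 0x90 0x27 0x4E 0x9C 0x3F 0x7E 0xFC 0xFF

Derivation:
After byte 1 (0x12): reg=0x21
After byte 2 (0xB5): reg=0xE5
After byte 3 (0xFA): reg=0x5D
After byte 4 (0x83): reg=0x14
Register before byte 5: 0x14
After XOR with byte 0x5C: 0x48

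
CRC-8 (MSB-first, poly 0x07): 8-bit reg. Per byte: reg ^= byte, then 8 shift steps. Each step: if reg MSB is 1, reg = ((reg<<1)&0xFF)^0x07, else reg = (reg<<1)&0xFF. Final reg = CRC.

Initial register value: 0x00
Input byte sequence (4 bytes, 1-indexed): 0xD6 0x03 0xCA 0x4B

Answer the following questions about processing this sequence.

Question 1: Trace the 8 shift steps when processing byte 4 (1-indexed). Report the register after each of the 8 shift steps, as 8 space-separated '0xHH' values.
After byte 1 (0xD6): reg=0x2C
After byte 2 (0x03): reg=0xCD
After byte 3 (0xCA): reg=0x15
Register before byte 4: 0x15
After XOR with byte 0x4B: 0x5E

Answer: 0xBC 0x7F 0xFE 0xFB 0xF1 0xE5 0xCD 0x9D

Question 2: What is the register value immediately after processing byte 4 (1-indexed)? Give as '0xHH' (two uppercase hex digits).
Answer: 0x9D

Derivation:
After byte 1 (0xD6): reg=0x2C
After byte 2 (0x03): reg=0xCD
After byte 3 (0xCA): reg=0x15
After byte 4 (0x4B): reg=0x9D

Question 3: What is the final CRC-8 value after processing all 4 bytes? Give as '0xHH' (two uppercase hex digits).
After byte 1 (0xD6): reg=0x2C
After byte 2 (0x03): reg=0xCD
After byte 3 (0xCA): reg=0x15
After byte 4 (0x4B): reg=0x9D

Answer: 0x9D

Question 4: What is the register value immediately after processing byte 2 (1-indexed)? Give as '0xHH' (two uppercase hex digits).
Answer: 0xCD

Derivation:
After byte 1 (0xD6): reg=0x2C
After byte 2 (0x03): reg=0xCD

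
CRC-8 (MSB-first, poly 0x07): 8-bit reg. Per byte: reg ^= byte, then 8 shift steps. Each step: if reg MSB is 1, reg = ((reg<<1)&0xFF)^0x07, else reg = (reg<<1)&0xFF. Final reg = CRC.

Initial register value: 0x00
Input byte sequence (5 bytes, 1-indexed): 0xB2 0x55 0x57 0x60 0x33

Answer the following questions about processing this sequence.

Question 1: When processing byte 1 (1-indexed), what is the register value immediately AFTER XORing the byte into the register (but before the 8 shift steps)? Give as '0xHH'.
Register before byte 1: 0x00
Byte 1: 0xB2
0x00 XOR 0xB2 = 0xB2

Answer: 0xB2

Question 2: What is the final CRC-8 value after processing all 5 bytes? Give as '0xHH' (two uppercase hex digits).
Answer: 0xE9

Derivation:
After byte 1 (0xB2): reg=0x17
After byte 2 (0x55): reg=0xC9
After byte 3 (0x57): reg=0xD3
After byte 4 (0x60): reg=0x10
After byte 5 (0x33): reg=0xE9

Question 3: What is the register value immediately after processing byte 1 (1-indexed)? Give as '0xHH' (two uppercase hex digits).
Answer: 0x17

Derivation:
After byte 1 (0xB2): reg=0x17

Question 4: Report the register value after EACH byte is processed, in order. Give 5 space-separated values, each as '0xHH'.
0x17 0xC9 0xD3 0x10 0xE9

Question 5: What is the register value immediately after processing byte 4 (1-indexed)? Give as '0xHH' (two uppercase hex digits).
Answer: 0x10

Derivation:
After byte 1 (0xB2): reg=0x17
After byte 2 (0x55): reg=0xC9
After byte 3 (0x57): reg=0xD3
After byte 4 (0x60): reg=0x10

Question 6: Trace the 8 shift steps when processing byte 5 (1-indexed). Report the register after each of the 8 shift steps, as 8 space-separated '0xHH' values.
Answer: 0x46 0x8C 0x1F 0x3E 0x7C 0xF8 0xF7 0xE9

Derivation:
After byte 1 (0xB2): reg=0x17
After byte 2 (0x55): reg=0xC9
After byte 3 (0x57): reg=0xD3
After byte 4 (0x60): reg=0x10
Register before byte 5: 0x10
After XOR with byte 0x33: 0x23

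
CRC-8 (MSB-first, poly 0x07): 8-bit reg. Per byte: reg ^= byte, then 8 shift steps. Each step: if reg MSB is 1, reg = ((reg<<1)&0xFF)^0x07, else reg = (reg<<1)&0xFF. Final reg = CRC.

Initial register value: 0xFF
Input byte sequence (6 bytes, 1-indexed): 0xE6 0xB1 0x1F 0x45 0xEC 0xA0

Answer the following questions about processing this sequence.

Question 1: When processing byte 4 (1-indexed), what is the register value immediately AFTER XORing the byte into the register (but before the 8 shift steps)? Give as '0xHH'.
Register before byte 4: 0x9F
Byte 4: 0x45
0x9F XOR 0x45 = 0xDA

Answer: 0xDA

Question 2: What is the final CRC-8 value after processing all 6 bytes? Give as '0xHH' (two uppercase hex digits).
Answer: 0x7E

Derivation:
After byte 1 (0xE6): reg=0x4F
After byte 2 (0xB1): reg=0xF4
After byte 3 (0x1F): reg=0x9F
After byte 4 (0x45): reg=0x08
After byte 5 (0xEC): reg=0xB2
After byte 6 (0xA0): reg=0x7E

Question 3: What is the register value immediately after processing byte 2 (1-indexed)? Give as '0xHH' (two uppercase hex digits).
After byte 1 (0xE6): reg=0x4F
After byte 2 (0xB1): reg=0xF4

Answer: 0xF4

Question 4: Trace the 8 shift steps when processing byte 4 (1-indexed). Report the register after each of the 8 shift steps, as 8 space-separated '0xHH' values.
After byte 1 (0xE6): reg=0x4F
After byte 2 (0xB1): reg=0xF4
After byte 3 (0x1F): reg=0x9F
Register before byte 4: 0x9F
After XOR with byte 0x45: 0xDA

Answer: 0xB3 0x61 0xC2 0x83 0x01 0x02 0x04 0x08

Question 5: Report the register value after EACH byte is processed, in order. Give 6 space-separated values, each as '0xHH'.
0x4F 0xF4 0x9F 0x08 0xB2 0x7E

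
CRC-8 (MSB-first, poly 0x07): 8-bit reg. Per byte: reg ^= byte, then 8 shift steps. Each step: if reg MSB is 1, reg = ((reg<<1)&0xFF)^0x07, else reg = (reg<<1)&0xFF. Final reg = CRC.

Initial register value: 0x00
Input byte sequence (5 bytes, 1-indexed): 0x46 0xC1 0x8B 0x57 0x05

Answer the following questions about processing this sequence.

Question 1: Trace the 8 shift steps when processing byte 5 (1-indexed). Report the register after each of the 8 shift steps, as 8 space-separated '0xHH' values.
Answer: 0x19 0x32 0x64 0xC8 0x97 0x29 0x52 0xA4

Derivation:
After byte 1 (0x46): reg=0xD5
After byte 2 (0xC1): reg=0x6C
After byte 3 (0x8B): reg=0xBB
After byte 4 (0x57): reg=0x8A
Register before byte 5: 0x8A
After XOR with byte 0x05: 0x8F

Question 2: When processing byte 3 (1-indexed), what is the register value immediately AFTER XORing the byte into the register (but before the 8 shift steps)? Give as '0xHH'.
Register before byte 3: 0x6C
Byte 3: 0x8B
0x6C XOR 0x8B = 0xE7

Answer: 0xE7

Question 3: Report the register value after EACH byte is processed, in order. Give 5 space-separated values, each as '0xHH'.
0xD5 0x6C 0xBB 0x8A 0xA4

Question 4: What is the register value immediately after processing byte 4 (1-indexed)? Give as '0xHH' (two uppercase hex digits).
Answer: 0x8A

Derivation:
After byte 1 (0x46): reg=0xD5
After byte 2 (0xC1): reg=0x6C
After byte 3 (0x8B): reg=0xBB
After byte 4 (0x57): reg=0x8A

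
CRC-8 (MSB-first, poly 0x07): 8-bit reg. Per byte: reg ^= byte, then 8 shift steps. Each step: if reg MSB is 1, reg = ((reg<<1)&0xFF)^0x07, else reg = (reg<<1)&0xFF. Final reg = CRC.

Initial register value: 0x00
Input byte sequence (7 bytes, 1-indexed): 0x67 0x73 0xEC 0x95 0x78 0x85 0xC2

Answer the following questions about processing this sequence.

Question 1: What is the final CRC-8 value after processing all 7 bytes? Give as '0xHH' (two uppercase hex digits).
Answer: 0x6B

Derivation:
After byte 1 (0x67): reg=0x32
After byte 2 (0x73): reg=0xC0
After byte 3 (0xEC): reg=0xC4
After byte 4 (0x95): reg=0xB0
After byte 5 (0x78): reg=0x76
After byte 6 (0x85): reg=0xD7
After byte 7 (0xC2): reg=0x6B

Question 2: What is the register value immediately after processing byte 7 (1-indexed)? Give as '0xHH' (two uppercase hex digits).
Answer: 0x6B

Derivation:
After byte 1 (0x67): reg=0x32
After byte 2 (0x73): reg=0xC0
After byte 3 (0xEC): reg=0xC4
After byte 4 (0x95): reg=0xB0
After byte 5 (0x78): reg=0x76
After byte 6 (0x85): reg=0xD7
After byte 7 (0xC2): reg=0x6B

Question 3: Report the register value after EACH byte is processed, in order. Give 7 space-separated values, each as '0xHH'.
0x32 0xC0 0xC4 0xB0 0x76 0xD7 0x6B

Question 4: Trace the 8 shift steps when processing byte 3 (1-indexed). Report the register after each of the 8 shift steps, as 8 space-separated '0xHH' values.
Answer: 0x58 0xB0 0x67 0xCE 0x9B 0x31 0x62 0xC4

Derivation:
After byte 1 (0x67): reg=0x32
After byte 2 (0x73): reg=0xC0
Register before byte 3: 0xC0
After XOR with byte 0xEC: 0x2C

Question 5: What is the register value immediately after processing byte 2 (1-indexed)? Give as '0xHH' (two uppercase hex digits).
After byte 1 (0x67): reg=0x32
After byte 2 (0x73): reg=0xC0

Answer: 0xC0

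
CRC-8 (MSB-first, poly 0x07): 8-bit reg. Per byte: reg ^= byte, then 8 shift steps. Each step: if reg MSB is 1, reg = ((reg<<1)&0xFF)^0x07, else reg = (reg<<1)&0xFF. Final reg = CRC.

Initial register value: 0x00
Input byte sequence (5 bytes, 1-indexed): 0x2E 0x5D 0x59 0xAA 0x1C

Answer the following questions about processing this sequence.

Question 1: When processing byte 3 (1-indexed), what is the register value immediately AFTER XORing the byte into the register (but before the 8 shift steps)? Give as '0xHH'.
Register before byte 3: 0xEC
Byte 3: 0x59
0xEC XOR 0x59 = 0xB5

Answer: 0xB5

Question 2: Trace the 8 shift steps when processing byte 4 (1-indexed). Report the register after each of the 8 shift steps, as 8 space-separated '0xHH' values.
After byte 1 (0x2E): reg=0xCA
After byte 2 (0x5D): reg=0xEC
After byte 3 (0x59): reg=0x02
Register before byte 4: 0x02
After XOR with byte 0xAA: 0xA8

Answer: 0x57 0xAE 0x5B 0xB6 0x6B 0xD6 0xAB 0x51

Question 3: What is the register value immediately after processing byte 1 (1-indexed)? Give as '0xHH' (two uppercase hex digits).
After byte 1 (0x2E): reg=0xCA

Answer: 0xCA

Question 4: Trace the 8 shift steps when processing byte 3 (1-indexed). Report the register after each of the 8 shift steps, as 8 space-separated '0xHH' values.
Answer: 0x6D 0xDA 0xB3 0x61 0xC2 0x83 0x01 0x02

Derivation:
After byte 1 (0x2E): reg=0xCA
After byte 2 (0x5D): reg=0xEC
Register before byte 3: 0xEC
After XOR with byte 0x59: 0xB5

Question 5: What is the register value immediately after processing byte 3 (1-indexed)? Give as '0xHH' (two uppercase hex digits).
After byte 1 (0x2E): reg=0xCA
After byte 2 (0x5D): reg=0xEC
After byte 3 (0x59): reg=0x02

Answer: 0x02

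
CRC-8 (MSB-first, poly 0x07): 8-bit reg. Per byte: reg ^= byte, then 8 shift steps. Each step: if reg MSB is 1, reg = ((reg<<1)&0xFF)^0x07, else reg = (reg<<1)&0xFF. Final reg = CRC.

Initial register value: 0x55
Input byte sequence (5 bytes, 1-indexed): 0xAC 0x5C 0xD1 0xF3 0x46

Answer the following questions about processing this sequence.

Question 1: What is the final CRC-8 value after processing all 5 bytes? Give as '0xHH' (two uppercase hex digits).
Answer: 0xDC

Derivation:
After byte 1 (0xAC): reg=0xE1
After byte 2 (0x5C): reg=0x3A
After byte 3 (0xD1): reg=0x9F
After byte 4 (0xF3): reg=0x03
After byte 5 (0x46): reg=0xDC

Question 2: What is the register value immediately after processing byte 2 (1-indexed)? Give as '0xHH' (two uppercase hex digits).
Answer: 0x3A

Derivation:
After byte 1 (0xAC): reg=0xE1
After byte 2 (0x5C): reg=0x3A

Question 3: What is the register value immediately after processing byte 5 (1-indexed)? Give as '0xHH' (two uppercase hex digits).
After byte 1 (0xAC): reg=0xE1
After byte 2 (0x5C): reg=0x3A
After byte 3 (0xD1): reg=0x9F
After byte 4 (0xF3): reg=0x03
After byte 5 (0x46): reg=0xDC

Answer: 0xDC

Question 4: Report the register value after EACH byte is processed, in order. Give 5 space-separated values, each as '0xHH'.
0xE1 0x3A 0x9F 0x03 0xDC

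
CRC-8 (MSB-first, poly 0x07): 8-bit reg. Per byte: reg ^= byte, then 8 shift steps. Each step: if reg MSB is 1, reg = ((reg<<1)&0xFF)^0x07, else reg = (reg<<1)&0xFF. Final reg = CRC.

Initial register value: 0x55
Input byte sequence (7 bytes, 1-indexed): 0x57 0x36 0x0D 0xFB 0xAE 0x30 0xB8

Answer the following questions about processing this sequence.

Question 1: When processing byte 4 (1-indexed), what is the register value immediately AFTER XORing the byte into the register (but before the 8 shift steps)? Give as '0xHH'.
Answer: 0x89

Derivation:
Register before byte 4: 0x72
Byte 4: 0xFB
0x72 XOR 0xFB = 0x89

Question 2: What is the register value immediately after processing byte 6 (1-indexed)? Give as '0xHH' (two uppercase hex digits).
Answer: 0x6F

Derivation:
After byte 1 (0x57): reg=0x0E
After byte 2 (0x36): reg=0xA8
After byte 3 (0x0D): reg=0x72
After byte 4 (0xFB): reg=0xB6
After byte 5 (0xAE): reg=0x48
After byte 6 (0x30): reg=0x6F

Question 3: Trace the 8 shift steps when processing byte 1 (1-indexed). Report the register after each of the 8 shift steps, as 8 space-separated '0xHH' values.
Answer: 0x04 0x08 0x10 0x20 0x40 0x80 0x07 0x0E

Derivation:
Register before byte 1: 0x55
After XOR with byte 0x57: 0x02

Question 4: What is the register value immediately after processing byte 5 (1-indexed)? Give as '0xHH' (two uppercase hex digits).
Answer: 0x48

Derivation:
After byte 1 (0x57): reg=0x0E
After byte 2 (0x36): reg=0xA8
After byte 3 (0x0D): reg=0x72
After byte 4 (0xFB): reg=0xB6
After byte 5 (0xAE): reg=0x48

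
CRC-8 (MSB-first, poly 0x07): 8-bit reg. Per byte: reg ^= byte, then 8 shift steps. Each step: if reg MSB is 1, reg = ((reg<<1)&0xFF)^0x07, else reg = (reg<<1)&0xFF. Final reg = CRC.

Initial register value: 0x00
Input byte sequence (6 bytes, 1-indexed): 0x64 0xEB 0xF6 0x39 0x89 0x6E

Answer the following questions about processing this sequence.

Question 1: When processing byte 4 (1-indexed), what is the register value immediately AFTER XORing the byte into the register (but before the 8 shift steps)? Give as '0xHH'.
Answer: 0x4F

Derivation:
Register before byte 4: 0x76
Byte 4: 0x39
0x76 XOR 0x39 = 0x4F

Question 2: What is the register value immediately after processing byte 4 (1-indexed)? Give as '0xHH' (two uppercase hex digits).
Answer: 0xEA

Derivation:
After byte 1 (0x64): reg=0x3B
After byte 2 (0xEB): reg=0x3E
After byte 3 (0xF6): reg=0x76
After byte 4 (0x39): reg=0xEA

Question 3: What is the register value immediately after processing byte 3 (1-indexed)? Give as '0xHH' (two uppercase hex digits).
After byte 1 (0x64): reg=0x3B
After byte 2 (0xEB): reg=0x3E
After byte 3 (0xF6): reg=0x76

Answer: 0x76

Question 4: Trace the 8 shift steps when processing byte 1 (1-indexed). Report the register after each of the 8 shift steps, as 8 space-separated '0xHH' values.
Register before byte 1: 0x00
After XOR with byte 0x64: 0x64

Answer: 0xC8 0x97 0x29 0x52 0xA4 0x4F 0x9E 0x3B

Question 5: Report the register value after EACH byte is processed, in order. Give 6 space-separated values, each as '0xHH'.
0x3B 0x3E 0x76 0xEA 0x2E 0xC7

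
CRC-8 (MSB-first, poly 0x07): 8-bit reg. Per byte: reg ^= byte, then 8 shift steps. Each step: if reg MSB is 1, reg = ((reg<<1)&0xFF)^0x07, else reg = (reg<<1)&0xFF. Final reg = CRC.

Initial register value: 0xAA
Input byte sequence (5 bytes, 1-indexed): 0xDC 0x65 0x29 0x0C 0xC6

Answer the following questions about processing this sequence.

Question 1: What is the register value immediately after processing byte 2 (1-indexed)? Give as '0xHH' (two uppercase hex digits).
After byte 1 (0xDC): reg=0x45
After byte 2 (0x65): reg=0xE0

Answer: 0xE0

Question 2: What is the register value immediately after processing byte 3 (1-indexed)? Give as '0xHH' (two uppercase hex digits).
After byte 1 (0xDC): reg=0x45
After byte 2 (0x65): reg=0xE0
After byte 3 (0x29): reg=0x71

Answer: 0x71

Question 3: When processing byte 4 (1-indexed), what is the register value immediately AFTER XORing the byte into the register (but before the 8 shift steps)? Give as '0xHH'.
Answer: 0x7D

Derivation:
Register before byte 4: 0x71
Byte 4: 0x0C
0x71 XOR 0x0C = 0x7D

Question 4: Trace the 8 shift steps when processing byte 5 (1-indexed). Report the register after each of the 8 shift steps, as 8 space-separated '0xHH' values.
After byte 1 (0xDC): reg=0x45
After byte 2 (0x65): reg=0xE0
After byte 3 (0x29): reg=0x71
After byte 4 (0x0C): reg=0x74
Register before byte 5: 0x74
After XOR with byte 0xC6: 0xB2

Answer: 0x63 0xC6 0x8B 0x11 0x22 0x44 0x88 0x17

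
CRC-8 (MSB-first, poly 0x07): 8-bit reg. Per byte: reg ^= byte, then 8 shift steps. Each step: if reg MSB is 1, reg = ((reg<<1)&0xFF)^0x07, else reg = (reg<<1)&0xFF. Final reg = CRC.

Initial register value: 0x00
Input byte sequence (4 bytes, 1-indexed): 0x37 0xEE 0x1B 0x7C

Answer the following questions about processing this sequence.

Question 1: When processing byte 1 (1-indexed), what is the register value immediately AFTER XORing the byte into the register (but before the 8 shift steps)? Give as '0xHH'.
Register before byte 1: 0x00
Byte 1: 0x37
0x00 XOR 0x37 = 0x37

Answer: 0x37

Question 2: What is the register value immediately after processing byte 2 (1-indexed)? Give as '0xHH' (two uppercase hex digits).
Answer: 0x16

Derivation:
After byte 1 (0x37): reg=0x85
After byte 2 (0xEE): reg=0x16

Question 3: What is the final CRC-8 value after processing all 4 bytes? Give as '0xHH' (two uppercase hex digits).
After byte 1 (0x37): reg=0x85
After byte 2 (0xEE): reg=0x16
After byte 3 (0x1B): reg=0x23
After byte 4 (0x7C): reg=0x9A

Answer: 0x9A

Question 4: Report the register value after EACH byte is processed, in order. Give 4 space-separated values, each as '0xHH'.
0x85 0x16 0x23 0x9A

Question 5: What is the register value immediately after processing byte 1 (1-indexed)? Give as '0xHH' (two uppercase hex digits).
After byte 1 (0x37): reg=0x85

Answer: 0x85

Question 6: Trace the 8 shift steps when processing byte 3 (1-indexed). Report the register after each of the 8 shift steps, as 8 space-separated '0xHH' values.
Answer: 0x1A 0x34 0x68 0xD0 0xA7 0x49 0x92 0x23

Derivation:
After byte 1 (0x37): reg=0x85
After byte 2 (0xEE): reg=0x16
Register before byte 3: 0x16
After XOR with byte 0x1B: 0x0D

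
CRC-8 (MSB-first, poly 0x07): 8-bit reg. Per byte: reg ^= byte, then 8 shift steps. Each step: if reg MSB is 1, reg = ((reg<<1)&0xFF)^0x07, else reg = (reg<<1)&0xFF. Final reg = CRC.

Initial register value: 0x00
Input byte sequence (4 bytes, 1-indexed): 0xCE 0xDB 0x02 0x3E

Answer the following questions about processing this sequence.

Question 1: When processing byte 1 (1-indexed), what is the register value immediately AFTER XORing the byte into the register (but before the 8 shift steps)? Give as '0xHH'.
Register before byte 1: 0x00
Byte 1: 0xCE
0x00 XOR 0xCE = 0xCE

Answer: 0xCE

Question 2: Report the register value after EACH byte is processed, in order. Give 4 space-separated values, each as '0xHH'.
0x64 0x34 0x82 0x3D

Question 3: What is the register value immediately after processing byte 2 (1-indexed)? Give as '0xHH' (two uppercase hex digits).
After byte 1 (0xCE): reg=0x64
After byte 2 (0xDB): reg=0x34

Answer: 0x34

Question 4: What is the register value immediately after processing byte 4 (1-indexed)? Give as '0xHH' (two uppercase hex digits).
After byte 1 (0xCE): reg=0x64
After byte 2 (0xDB): reg=0x34
After byte 3 (0x02): reg=0x82
After byte 4 (0x3E): reg=0x3D

Answer: 0x3D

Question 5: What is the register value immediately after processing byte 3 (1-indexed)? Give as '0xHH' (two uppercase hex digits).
After byte 1 (0xCE): reg=0x64
After byte 2 (0xDB): reg=0x34
After byte 3 (0x02): reg=0x82

Answer: 0x82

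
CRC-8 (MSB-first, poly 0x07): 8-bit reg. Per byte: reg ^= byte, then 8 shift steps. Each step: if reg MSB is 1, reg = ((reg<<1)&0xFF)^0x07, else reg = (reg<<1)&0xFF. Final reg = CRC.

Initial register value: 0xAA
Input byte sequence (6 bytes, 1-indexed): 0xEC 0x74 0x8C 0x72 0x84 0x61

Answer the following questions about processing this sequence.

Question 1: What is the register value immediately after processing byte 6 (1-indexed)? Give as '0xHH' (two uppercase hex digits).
After byte 1 (0xEC): reg=0xD5
After byte 2 (0x74): reg=0x6E
After byte 3 (0x8C): reg=0xA0
After byte 4 (0x72): reg=0x30
After byte 5 (0x84): reg=0x05
After byte 6 (0x61): reg=0x3B

Answer: 0x3B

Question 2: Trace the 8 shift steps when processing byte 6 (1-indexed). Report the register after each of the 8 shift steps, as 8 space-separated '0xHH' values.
After byte 1 (0xEC): reg=0xD5
After byte 2 (0x74): reg=0x6E
After byte 3 (0x8C): reg=0xA0
After byte 4 (0x72): reg=0x30
After byte 5 (0x84): reg=0x05
Register before byte 6: 0x05
After XOR with byte 0x61: 0x64

Answer: 0xC8 0x97 0x29 0x52 0xA4 0x4F 0x9E 0x3B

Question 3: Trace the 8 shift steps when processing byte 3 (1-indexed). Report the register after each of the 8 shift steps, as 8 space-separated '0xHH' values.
Answer: 0xC3 0x81 0x05 0x0A 0x14 0x28 0x50 0xA0

Derivation:
After byte 1 (0xEC): reg=0xD5
After byte 2 (0x74): reg=0x6E
Register before byte 3: 0x6E
After XOR with byte 0x8C: 0xE2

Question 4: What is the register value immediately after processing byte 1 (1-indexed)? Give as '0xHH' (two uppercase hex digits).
After byte 1 (0xEC): reg=0xD5

Answer: 0xD5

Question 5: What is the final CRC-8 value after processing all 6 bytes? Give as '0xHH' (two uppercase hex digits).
After byte 1 (0xEC): reg=0xD5
After byte 2 (0x74): reg=0x6E
After byte 3 (0x8C): reg=0xA0
After byte 4 (0x72): reg=0x30
After byte 5 (0x84): reg=0x05
After byte 6 (0x61): reg=0x3B

Answer: 0x3B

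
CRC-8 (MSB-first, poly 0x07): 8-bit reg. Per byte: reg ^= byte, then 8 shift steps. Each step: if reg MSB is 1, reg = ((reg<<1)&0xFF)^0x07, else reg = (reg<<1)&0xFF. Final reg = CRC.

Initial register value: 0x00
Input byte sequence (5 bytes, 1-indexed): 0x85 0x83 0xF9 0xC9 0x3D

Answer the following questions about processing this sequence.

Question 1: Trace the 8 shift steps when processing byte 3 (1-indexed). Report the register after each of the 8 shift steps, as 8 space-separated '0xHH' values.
After byte 1 (0x85): reg=0x92
After byte 2 (0x83): reg=0x77
Register before byte 3: 0x77
After XOR with byte 0xF9: 0x8E

Answer: 0x1B 0x36 0x6C 0xD8 0xB7 0x69 0xD2 0xA3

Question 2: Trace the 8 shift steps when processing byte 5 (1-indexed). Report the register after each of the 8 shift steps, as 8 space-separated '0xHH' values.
After byte 1 (0x85): reg=0x92
After byte 2 (0x83): reg=0x77
After byte 3 (0xF9): reg=0xA3
After byte 4 (0xC9): reg=0x11
Register before byte 5: 0x11
After XOR with byte 0x3D: 0x2C

Answer: 0x58 0xB0 0x67 0xCE 0x9B 0x31 0x62 0xC4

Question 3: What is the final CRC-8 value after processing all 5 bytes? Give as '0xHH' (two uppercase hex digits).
Answer: 0xC4

Derivation:
After byte 1 (0x85): reg=0x92
After byte 2 (0x83): reg=0x77
After byte 3 (0xF9): reg=0xA3
After byte 4 (0xC9): reg=0x11
After byte 5 (0x3D): reg=0xC4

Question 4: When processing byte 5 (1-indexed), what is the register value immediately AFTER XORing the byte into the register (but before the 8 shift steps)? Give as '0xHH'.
Answer: 0x2C

Derivation:
Register before byte 5: 0x11
Byte 5: 0x3D
0x11 XOR 0x3D = 0x2C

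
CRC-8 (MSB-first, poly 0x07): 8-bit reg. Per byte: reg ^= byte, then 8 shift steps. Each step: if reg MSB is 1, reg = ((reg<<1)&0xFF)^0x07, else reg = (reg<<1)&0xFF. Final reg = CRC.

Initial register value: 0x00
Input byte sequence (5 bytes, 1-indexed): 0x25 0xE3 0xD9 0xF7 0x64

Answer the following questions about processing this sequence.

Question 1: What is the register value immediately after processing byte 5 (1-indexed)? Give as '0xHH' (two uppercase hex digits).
After byte 1 (0x25): reg=0xFB
After byte 2 (0xE3): reg=0x48
After byte 3 (0xD9): reg=0xFE
After byte 4 (0xF7): reg=0x3F
After byte 5 (0x64): reg=0x86

Answer: 0x86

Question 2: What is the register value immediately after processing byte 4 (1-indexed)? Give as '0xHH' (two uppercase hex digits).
After byte 1 (0x25): reg=0xFB
After byte 2 (0xE3): reg=0x48
After byte 3 (0xD9): reg=0xFE
After byte 4 (0xF7): reg=0x3F

Answer: 0x3F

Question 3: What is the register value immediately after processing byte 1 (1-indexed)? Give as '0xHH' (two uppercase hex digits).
After byte 1 (0x25): reg=0xFB

Answer: 0xFB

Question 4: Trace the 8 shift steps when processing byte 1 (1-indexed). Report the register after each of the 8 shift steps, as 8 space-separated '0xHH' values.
Answer: 0x4A 0x94 0x2F 0x5E 0xBC 0x7F 0xFE 0xFB

Derivation:
Register before byte 1: 0x00
After XOR with byte 0x25: 0x25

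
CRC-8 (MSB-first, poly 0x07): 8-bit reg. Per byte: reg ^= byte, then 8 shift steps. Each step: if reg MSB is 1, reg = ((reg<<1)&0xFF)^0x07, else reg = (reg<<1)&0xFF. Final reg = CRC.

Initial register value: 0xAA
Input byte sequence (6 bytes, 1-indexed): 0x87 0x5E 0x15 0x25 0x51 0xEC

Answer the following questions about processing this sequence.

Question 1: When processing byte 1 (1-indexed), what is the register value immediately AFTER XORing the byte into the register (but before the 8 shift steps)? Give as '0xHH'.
Answer: 0x2D

Derivation:
Register before byte 1: 0xAA
Byte 1: 0x87
0xAA XOR 0x87 = 0x2D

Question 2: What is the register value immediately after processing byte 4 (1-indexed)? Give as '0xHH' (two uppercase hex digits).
After byte 1 (0x87): reg=0xC3
After byte 2 (0x5E): reg=0xDA
After byte 3 (0x15): reg=0x63
After byte 4 (0x25): reg=0xD5

Answer: 0xD5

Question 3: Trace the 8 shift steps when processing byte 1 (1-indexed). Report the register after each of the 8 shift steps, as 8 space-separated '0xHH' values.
Answer: 0x5A 0xB4 0x6F 0xDE 0xBB 0x71 0xE2 0xC3

Derivation:
Register before byte 1: 0xAA
After XOR with byte 0x87: 0x2D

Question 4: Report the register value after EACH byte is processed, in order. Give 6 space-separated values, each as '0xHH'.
0xC3 0xDA 0x63 0xD5 0x95 0x68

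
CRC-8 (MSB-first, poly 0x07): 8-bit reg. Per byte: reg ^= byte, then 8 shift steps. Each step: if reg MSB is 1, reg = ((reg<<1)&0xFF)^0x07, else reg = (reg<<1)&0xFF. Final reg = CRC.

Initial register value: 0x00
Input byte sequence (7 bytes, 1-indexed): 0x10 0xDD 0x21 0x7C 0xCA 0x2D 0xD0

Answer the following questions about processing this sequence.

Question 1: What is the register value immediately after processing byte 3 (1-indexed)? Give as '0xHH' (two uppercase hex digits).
After byte 1 (0x10): reg=0x70
After byte 2 (0xDD): reg=0x4A
After byte 3 (0x21): reg=0x16

Answer: 0x16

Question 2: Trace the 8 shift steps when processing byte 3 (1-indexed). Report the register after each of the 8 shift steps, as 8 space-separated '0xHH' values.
Answer: 0xD6 0xAB 0x51 0xA2 0x43 0x86 0x0B 0x16

Derivation:
After byte 1 (0x10): reg=0x70
After byte 2 (0xDD): reg=0x4A
Register before byte 3: 0x4A
After XOR with byte 0x21: 0x6B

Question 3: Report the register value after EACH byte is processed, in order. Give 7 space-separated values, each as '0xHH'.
0x70 0x4A 0x16 0x11 0x0F 0xEE 0xBA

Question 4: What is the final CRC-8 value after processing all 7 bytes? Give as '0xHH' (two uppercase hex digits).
After byte 1 (0x10): reg=0x70
After byte 2 (0xDD): reg=0x4A
After byte 3 (0x21): reg=0x16
After byte 4 (0x7C): reg=0x11
After byte 5 (0xCA): reg=0x0F
After byte 6 (0x2D): reg=0xEE
After byte 7 (0xD0): reg=0xBA

Answer: 0xBA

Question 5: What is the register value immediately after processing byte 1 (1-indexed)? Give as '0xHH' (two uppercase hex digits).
Answer: 0x70

Derivation:
After byte 1 (0x10): reg=0x70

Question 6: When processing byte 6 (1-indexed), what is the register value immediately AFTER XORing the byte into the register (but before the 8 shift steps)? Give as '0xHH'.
Register before byte 6: 0x0F
Byte 6: 0x2D
0x0F XOR 0x2D = 0x22

Answer: 0x22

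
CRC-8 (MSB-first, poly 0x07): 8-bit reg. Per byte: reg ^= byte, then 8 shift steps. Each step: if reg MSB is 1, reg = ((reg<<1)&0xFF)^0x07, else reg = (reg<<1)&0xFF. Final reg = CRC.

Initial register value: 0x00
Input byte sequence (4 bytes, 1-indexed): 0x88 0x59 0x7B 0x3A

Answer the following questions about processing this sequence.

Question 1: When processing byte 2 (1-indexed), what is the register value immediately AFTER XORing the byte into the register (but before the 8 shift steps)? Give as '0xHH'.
Answer: 0xE8

Derivation:
Register before byte 2: 0xB1
Byte 2: 0x59
0xB1 XOR 0x59 = 0xE8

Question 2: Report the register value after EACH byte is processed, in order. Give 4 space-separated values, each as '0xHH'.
0xB1 0x96 0x8D 0x0C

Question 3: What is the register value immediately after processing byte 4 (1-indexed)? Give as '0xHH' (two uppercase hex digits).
Answer: 0x0C

Derivation:
After byte 1 (0x88): reg=0xB1
After byte 2 (0x59): reg=0x96
After byte 3 (0x7B): reg=0x8D
After byte 4 (0x3A): reg=0x0C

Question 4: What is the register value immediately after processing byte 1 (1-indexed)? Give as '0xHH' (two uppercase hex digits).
Answer: 0xB1

Derivation:
After byte 1 (0x88): reg=0xB1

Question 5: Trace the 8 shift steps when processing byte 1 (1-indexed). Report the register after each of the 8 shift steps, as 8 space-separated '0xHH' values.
Answer: 0x17 0x2E 0x5C 0xB8 0x77 0xEE 0xDB 0xB1

Derivation:
Register before byte 1: 0x00
After XOR with byte 0x88: 0x88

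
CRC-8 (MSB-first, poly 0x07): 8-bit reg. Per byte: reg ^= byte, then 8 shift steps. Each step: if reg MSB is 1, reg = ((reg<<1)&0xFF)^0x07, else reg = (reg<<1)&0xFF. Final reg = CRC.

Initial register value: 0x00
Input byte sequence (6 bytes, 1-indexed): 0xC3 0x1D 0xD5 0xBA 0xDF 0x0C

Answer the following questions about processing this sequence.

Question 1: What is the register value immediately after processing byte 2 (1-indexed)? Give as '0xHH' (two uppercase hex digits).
Answer: 0x81

Derivation:
After byte 1 (0xC3): reg=0x47
After byte 2 (0x1D): reg=0x81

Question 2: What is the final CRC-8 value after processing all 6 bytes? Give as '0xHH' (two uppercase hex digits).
Answer: 0x94

Derivation:
After byte 1 (0xC3): reg=0x47
After byte 2 (0x1D): reg=0x81
After byte 3 (0xD5): reg=0xAB
After byte 4 (0xBA): reg=0x77
After byte 5 (0xDF): reg=0x51
After byte 6 (0x0C): reg=0x94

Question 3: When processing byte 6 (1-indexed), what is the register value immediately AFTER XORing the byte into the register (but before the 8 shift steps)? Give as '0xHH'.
Answer: 0x5D

Derivation:
Register before byte 6: 0x51
Byte 6: 0x0C
0x51 XOR 0x0C = 0x5D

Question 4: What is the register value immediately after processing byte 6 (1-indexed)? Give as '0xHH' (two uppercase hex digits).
After byte 1 (0xC3): reg=0x47
After byte 2 (0x1D): reg=0x81
After byte 3 (0xD5): reg=0xAB
After byte 4 (0xBA): reg=0x77
After byte 5 (0xDF): reg=0x51
After byte 6 (0x0C): reg=0x94

Answer: 0x94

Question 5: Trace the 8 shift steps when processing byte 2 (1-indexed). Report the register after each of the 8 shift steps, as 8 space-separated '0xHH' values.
Answer: 0xB4 0x6F 0xDE 0xBB 0x71 0xE2 0xC3 0x81

Derivation:
After byte 1 (0xC3): reg=0x47
Register before byte 2: 0x47
After XOR with byte 0x1D: 0x5A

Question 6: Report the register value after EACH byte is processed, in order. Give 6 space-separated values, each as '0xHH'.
0x47 0x81 0xAB 0x77 0x51 0x94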